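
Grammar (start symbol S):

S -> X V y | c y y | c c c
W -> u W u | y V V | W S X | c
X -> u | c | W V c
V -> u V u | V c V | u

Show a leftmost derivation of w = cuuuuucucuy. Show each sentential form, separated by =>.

S => XVy => cVy => cVcVy => cVcVcVy => cuVucVcVy => cuuVuucVcVy => cuuuuucVcVy => cuuuuucucVy => cuuuuucucuy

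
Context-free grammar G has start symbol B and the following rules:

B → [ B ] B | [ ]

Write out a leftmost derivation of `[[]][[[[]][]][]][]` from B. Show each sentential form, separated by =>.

B => [B]B => [[]]B => [[]][B]B => [[]][[B]B]B => [[]][[[B]B]B]B => [[]][[[[]]B]B]B => [[]][[[[]][]]B]B => [[]][[[[]][]][]]B => [[]][[[[]][]][]][]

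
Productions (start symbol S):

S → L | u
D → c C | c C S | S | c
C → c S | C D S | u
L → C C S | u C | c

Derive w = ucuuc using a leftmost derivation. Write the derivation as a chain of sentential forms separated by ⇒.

S ⇒ L   [S → L]
L ⇒ CCS   [L → C C S]
CCS ⇒ uCS   [C → u]
uCS ⇒ ucSS   [C → c S]
ucSS ⇒ ucLS   [S → L]
ucLS ⇒ ucuCS   [L → u C]
ucuCS ⇒ ucuuS   [C → u]
ucuuS ⇒ ucuuL   [S → L]
ucuuL ⇒ ucuuc   [L → c]

S ⇒ L ⇒ CCS ⇒ uCS ⇒ ucSS ⇒ ucLS ⇒ ucuCS ⇒ ucuuS ⇒ ucuuL ⇒ ucuuc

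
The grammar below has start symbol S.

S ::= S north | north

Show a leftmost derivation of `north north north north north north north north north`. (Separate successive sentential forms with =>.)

S => S north => S north north => S north north north => S north north north north => S north north north north north => S north north north north north north => S north north north north north north north => S north north north north north north north north => north north north north north north north north north

S => S north   [S ::= S north]
S north => S north north   [S ::= S north]
S north north => S north north north   [S ::= S north]
S north north north => S north north north north   [S ::= S north]
S north north north north => S north north north north north   [S ::= S north]
S north north north north north => S north north north north north north   [S ::= S north]
S north north north north north north => S north north north north north north north   [S ::= S north]
S north north north north north north north => S north north north north north north north north   [S ::= S north]
S north north north north north north north north => north north north north north north north north north   [S ::= north]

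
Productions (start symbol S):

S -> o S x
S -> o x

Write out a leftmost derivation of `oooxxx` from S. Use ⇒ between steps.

S ⇒ oSx ⇒ ooSxx ⇒ oooxxx

S ⇒ oSx   [S -> o S x]
oSx ⇒ ooSxx   [S -> o S x]
ooSxx ⇒ oooxxx   [S -> o x]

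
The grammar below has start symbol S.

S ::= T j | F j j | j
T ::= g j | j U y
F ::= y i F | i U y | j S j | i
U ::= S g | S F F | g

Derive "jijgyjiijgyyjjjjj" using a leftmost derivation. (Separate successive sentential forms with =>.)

S => Fjj => jSjjj => jFjjjjj => jiUyjjjjj => jiSFFyjjjjj => jiTjFFyjjjjj => jijUyjFFyjjjjj => jijgyjFFyjjjjj => jijgyjiFyjjjjj => jijgyjiiUyyjjjjj => jijgyjiiSgyyjjjjj => jijgyjiijgyyjjjjj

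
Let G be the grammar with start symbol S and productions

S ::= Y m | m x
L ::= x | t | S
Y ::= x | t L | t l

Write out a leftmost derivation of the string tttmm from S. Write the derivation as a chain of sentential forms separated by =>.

S=>Ym=>tLm=>tSm=>tYmm=>ttLmm=>tttmm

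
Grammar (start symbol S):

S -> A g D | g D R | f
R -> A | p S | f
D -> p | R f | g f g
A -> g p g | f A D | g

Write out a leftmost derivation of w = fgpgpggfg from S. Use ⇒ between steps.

S ⇒ AgD   [S -> A g D]
AgD ⇒ fADgD   [A -> f A D]
fADgD ⇒ fgpgDgD   [A -> g p g]
fgpgDgD ⇒ fgpgpgD   [D -> p]
fgpgpgD ⇒ fgpgpggfg   [D -> g f g]

S⇒AgD⇒fADgD⇒fgpgDgD⇒fgpgpgD⇒fgpgpggfg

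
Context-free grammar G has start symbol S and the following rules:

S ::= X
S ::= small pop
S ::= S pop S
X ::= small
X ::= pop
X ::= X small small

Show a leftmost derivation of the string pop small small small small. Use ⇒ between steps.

S ⇒ X ⇒ X small small ⇒ X small small small small ⇒ pop small small small small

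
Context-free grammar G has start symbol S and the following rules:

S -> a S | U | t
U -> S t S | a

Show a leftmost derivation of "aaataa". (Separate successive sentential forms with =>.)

S => aS => aaS => aaU => aaStS => aaUtS => aaatS => aaataS => aaataU => aaataa

S => aS   [S -> a S]
aS => aaS   [S -> a S]
aaS => aaU   [S -> U]
aaU => aaStS   [U -> S t S]
aaStS => aaUtS   [S -> U]
aaUtS => aaatS   [U -> a]
aaatS => aaataS   [S -> a S]
aaataS => aaataU   [S -> U]
aaataU => aaataa   [U -> a]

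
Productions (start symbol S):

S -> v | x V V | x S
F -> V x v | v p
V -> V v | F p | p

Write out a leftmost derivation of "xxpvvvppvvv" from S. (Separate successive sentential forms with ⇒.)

S ⇒ xS ⇒ xxVV ⇒ xxVvV ⇒ xxVvvV ⇒ xxpvvV ⇒ xxpvvVv ⇒ xxpvvVvv ⇒ xxpvvVvvv ⇒ xxpvvFpvvv ⇒ xxpvvvppvvv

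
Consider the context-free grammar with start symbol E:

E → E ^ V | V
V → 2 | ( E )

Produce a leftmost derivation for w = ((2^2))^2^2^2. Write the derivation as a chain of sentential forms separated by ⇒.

E ⇒ E^V ⇒ E^V^V ⇒ E^V^V^V ⇒ V^V^V^V ⇒ (E)^V^V^V ⇒ (V)^V^V^V ⇒ ((E))^V^V^V ⇒ ((E^V))^V^V^V ⇒ ((V^V))^V^V^V ⇒ ((2^V))^V^V^V ⇒ ((2^2))^V^V^V ⇒ ((2^2))^2^V^V ⇒ ((2^2))^2^2^V ⇒ ((2^2))^2^2^2

E ⇒ E^V   [E → E ^ V]
E^V ⇒ E^V^V   [E → E ^ V]
E^V^V ⇒ E^V^V^V   [E → E ^ V]
E^V^V^V ⇒ V^V^V^V   [E → V]
V^V^V^V ⇒ (E)^V^V^V   [V → ( E )]
(E)^V^V^V ⇒ (V)^V^V^V   [E → V]
(V)^V^V^V ⇒ ((E))^V^V^V   [V → ( E )]
((E))^V^V^V ⇒ ((E^V))^V^V^V   [E → E ^ V]
((E^V))^V^V^V ⇒ ((V^V))^V^V^V   [E → V]
((V^V))^V^V^V ⇒ ((2^V))^V^V^V   [V → 2]
((2^V))^V^V^V ⇒ ((2^2))^V^V^V   [V → 2]
((2^2))^V^V^V ⇒ ((2^2))^2^V^V   [V → 2]
((2^2))^2^V^V ⇒ ((2^2))^2^2^V   [V → 2]
((2^2))^2^2^V ⇒ ((2^2))^2^2^2   [V → 2]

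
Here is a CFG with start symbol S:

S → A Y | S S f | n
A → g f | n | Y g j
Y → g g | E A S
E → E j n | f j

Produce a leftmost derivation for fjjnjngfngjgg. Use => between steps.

S => AY   [S → A Y]
AY => YgjY   [A → Y g j]
YgjY => EASgjY   [Y → E A S]
EASgjY => EjnASgjY   [E → E j n]
EjnASgjY => EjnjnASgjY   [E → E j n]
EjnjnASgjY => fjjnjnASgjY   [E → f j]
fjjnjnASgjY => fjjnjngfSgjY   [A → g f]
fjjnjngfSgjY => fjjnjngfngjY   [S → n]
fjjnjngfngjY => fjjnjngfngjgg   [Y → g g]

S => AY => YgjY => EASgjY => EjnASgjY => EjnjnASgjY => fjjnjnASgjY => fjjnjngfSgjY => fjjnjngfngjY => fjjnjngfngjgg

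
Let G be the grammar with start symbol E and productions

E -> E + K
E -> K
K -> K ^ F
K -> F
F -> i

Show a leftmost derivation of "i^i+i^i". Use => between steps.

E => E+K => K+K => K^F+K => F^F+K => i^F+K => i^i+K => i^i+K^F => i^i+F^F => i^i+i^F => i^i+i^i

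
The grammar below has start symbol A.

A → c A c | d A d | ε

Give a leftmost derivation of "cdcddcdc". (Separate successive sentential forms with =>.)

A => cAc => cdAdc => cdcAcdc => cdcdAdcdc => cdcddcdc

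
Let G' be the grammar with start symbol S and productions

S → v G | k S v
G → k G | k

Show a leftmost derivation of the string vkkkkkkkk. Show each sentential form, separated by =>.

S=>vG=>vkG=>vkkG=>vkkkG=>vkkkkG=>vkkkkkG=>vkkkkkkG=>vkkkkkkkG=>vkkkkkkkk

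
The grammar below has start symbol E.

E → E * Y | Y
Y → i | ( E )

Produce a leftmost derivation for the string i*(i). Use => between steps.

E=>E*Y=>Y*Y=>i*Y=>i*(E)=>i*(Y)=>i*(i)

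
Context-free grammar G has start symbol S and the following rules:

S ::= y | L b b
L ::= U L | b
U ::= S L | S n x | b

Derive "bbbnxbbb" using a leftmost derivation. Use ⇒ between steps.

S ⇒ Lbb ⇒ ULbb ⇒ SnxLbb ⇒ LbbnxLbb ⇒ bbbnxLbb ⇒ bbbnxbbb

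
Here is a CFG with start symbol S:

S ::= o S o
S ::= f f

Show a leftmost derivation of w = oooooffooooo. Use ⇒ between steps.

S⇒oSo⇒ooSoo⇒oooSooo⇒ooooSoooo⇒oooooSooooo⇒oooooffooooo

S ⇒ oSo   [S ::= o S o]
oSo ⇒ ooSoo   [S ::= o S o]
ooSoo ⇒ oooSooo   [S ::= o S o]
oooSooo ⇒ ooooSoooo   [S ::= o S o]
ooooSoooo ⇒ oooooSooooo   [S ::= o S o]
oooooSooooo ⇒ oooooffooooo   [S ::= f f]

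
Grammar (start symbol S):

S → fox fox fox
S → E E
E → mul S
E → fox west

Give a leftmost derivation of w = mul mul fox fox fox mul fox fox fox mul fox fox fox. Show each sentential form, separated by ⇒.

S ⇒ E E ⇒ mul S E ⇒ mul E E E ⇒ mul mul S E E ⇒ mul mul fox fox fox E E ⇒ mul mul fox fox fox mul S E ⇒ mul mul fox fox fox mul fox fox fox E ⇒ mul mul fox fox fox mul fox fox fox mul S ⇒ mul mul fox fox fox mul fox fox fox mul fox fox fox

S ⇒ E E   [S → E E]
E E ⇒ mul S E   [E → mul S]
mul S E ⇒ mul E E E   [S → E E]
mul E E E ⇒ mul mul S E E   [E → mul S]
mul mul S E E ⇒ mul mul fox fox fox E E   [S → fox fox fox]
mul mul fox fox fox E E ⇒ mul mul fox fox fox mul S E   [E → mul S]
mul mul fox fox fox mul S E ⇒ mul mul fox fox fox mul fox fox fox E   [S → fox fox fox]
mul mul fox fox fox mul fox fox fox E ⇒ mul mul fox fox fox mul fox fox fox mul S   [E → mul S]
mul mul fox fox fox mul fox fox fox mul S ⇒ mul mul fox fox fox mul fox fox fox mul fox fox fox   [S → fox fox fox]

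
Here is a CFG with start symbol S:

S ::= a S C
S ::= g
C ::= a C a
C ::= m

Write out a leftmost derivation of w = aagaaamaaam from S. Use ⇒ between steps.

S⇒aSC⇒aaSCC⇒aagCC⇒aagaCaC⇒aagaaCaaC⇒aagaaaCaaaC⇒aagaaamaaaC⇒aagaaamaaam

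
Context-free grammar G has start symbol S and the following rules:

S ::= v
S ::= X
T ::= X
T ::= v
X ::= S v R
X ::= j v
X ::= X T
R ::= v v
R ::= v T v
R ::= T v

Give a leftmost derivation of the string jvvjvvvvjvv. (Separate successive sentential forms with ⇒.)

S ⇒ X ⇒ SvR ⇒ XvR ⇒ SvRvR ⇒ XvRvR ⇒ jvvRvR ⇒ jvvTvvR ⇒ jvvXvvR ⇒ jvvjvvvR ⇒ jvvjvvvvTv ⇒ jvvjvvvvXv ⇒ jvvjvvvvjvv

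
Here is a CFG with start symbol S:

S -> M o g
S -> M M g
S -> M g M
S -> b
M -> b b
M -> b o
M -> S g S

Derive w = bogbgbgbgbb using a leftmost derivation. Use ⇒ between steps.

S ⇒ MgM ⇒ SgSgM ⇒ MgMgSgM ⇒ bogMgSgM ⇒ bogSgSgSgM ⇒ bogbgSgSgM ⇒ bogbgbgSgM ⇒ bogbgbgbgM ⇒ bogbgbgbgbb

S ⇒ MgM   [S -> M g M]
MgM ⇒ SgSgM   [M -> S g S]
SgSgM ⇒ MgMgSgM   [S -> M g M]
MgMgSgM ⇒ bogMgSgM   [M -> b o]
bogMgSgM ⇒ bogSgSgSgM   [M -> S g S]
bogSgSgSgM ⇒ bogbgSgSgM   [S -> b]
bogbgSgSgM ⇒ bogbgbgSgM   [S -> b]
bogbgbgSgM ⇒ bogbgbgbgM   [S -> b]
bogbgbgbgM ⇒ bogbgbgbgbb   [M -> b b]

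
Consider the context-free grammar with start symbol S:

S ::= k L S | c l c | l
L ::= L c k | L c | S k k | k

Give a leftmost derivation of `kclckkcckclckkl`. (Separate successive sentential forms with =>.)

S => kLS => kLcS => kLccS => kSkkccS => kclckkccS => kclckkcckLS => kclckkcckSkkS => kclckkcckclckkS => kclckkcckclckkl

S => kLS   [S ::= k L S]
kLS => kLcS   [L ::= L c]
kLcS => kLccS   [L ::= L c]
kLccS => kSkkccS   [L ::= S k k]
kSkkccS => kclckkccS   [S ::= c l c]
kclckkccS => kclckkcckLS   [S ::= k L S]
kclckkcckLS => kclckkcckSkkS   [L ::= S k k]
kclckkcckSkkS => kclckkcckclckkS   [S ::= c l c]
kclckkcckclckkS => kclckkcckclckkl   [S ::= l]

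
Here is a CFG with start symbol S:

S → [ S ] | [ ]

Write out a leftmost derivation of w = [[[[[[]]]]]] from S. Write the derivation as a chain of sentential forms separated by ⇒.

S ⇒ [S]   [S → [ S ]]
[S] ⇒ [[S]]   [S → [ S ]]
[[S]] ⇒ [[[S]]]   [S → [ S ]]
[[[S]]] ⇒ [[[[S]]]]   [S → [ S ]]
[[[[S]]]] ⇒ [[[[[S]]]]]   [S → [ S ]]
[[[[[S]]]]] ⇒ [[[[[[]]]]]]   [S → [ ]]

S⇒[S]⇒[[S]]⇒[[[S]]]⇒[[[[S]]]]⇒[[[[[S]]]]]⇒[[[[[[]]]]]]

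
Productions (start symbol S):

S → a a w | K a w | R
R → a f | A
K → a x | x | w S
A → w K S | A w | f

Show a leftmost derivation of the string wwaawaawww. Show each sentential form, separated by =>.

S => R => A => Aw => Aww => wKSww => wwSSww => wwaawSww => wwaawaawww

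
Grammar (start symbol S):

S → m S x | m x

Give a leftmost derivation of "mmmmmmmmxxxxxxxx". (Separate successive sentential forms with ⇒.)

S ⇒ mSx   [S → m S x]
mSx ⇒ mmSxx   [S → m S x]
mmSxx ⇒ mmmSxxx   [S → m S x]
mmmSxxx ⇒ mmmmSxxxx   [S → m S x]
mmmmSxxxx ⇒ mmmmmSxxxxx   [S → m S x]
mmmmmSxxxxx ⇒ mmmmmmSxxxxxx   [S → m S x]
mmmmmmSxxxxxx ⇒ mmmmmmmSxxxxxxx   [S → m S x]
mmmmmmmSxxxxxxx ⇒ mmmmmmmmxxxxxxxx   [S → m x]

S ⇒ mSx ⇒ mmSxx ⇒ mmmSxxx ⇒ mmmmSxxxx ⇒ mmmmmSxxxxx ⇒ mmmmmmSxxxxxx ⇒ mmmmmmmSxxxxxxx ⇒ mmmmmmmmxxxxxxxx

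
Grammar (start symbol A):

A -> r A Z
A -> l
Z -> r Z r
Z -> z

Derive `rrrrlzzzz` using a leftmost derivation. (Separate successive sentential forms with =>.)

A => rAZ   [A -> r A Z]
rAZ => rrAZZ   [A -> r A Z]
rrAZZ => rrrAZZZ   [A -> r A Z]
rrrAZZZ => rrrrAZZZZ   [A -> r A Z]
rrrrAZZZZ => rrrrlZZZZ   [A -> l]
rrrrlZZZZ => rrrrlzZZZ   [Z -> z]
rrrrlzZZZ => rrrrlzzZZ   [Z -> z]
rrrrlzzZZ => rrrrlzzzZ   [Z -> z]
rrrrlzzzZ => rrrrlzzzz   [Z -> z]

A=>rAZ=>rrAZZ=>rrrAZZZ=>rrrrAZZZZ=>rrrrlZZZZ=>rrrrlzZZZ=>rrrrlzzZZ=>rrrrlzzzZ=>rrrrlzzzz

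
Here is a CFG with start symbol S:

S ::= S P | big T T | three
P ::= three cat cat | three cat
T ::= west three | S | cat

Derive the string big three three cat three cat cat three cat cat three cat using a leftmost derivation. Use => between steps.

S => S P   [S ::= S P]
S P => big T T P   [S ::= big T T]
big T T P => big S T P   [T ::= S]
big S T P => big S P T P   [S ::= S P]
big S P T P => big S P P T P   [S ::= S P]
big S P P T P => big S P P P T P   [S ::= S P]
big S P P P T P => big three P P P T P   [S ::= three]
big three P P P T P => big three three cat P P T P   [P ::= three cat]
big three three cat P P T P => big three three cat three cat cat P T P   [P ::= three cat cat]
big three three cat three cat cat P T P => big three three cat three cat cat three cat T P   [P ::= three cat]
big three three cat three cat cat three cat T P => big three three cat three cat cat three cat cat P   [T ::= cat]
big three three cat three cat cat three cat cat P => big three three cat three cat cat three cat cat three cat   [P ::= three cat]

S => S P => big T T P => big S T P => big S P T P => big S P P T P => big S P P P T P => big three P P P T P => big three three cat P P T P => big three three cat three cat cat P T P => big three three cat three cat cat three cat T P => big three three cat three cat cat three cat cat P => big three three cat three cat cat three cat cat three cat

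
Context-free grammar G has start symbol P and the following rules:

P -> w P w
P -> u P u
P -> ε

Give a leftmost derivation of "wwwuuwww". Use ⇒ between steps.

P ⇒ wPw ⇒ wwPww ⇒ wwwPwww ⇒ wwwuPuwww ⇒ wwwuuwww

P ⇒ wPw   [P -> w P w]
wPw ⇒ wwPww   [P -> w P w]
wwPww ⇒ wwwPwww   [P -> w P w]
wwwPwww ⇒ wwwuPuwww   [P -> u P u]
wwwuPuwww ⇒ wwwuuwww   [P -> ε]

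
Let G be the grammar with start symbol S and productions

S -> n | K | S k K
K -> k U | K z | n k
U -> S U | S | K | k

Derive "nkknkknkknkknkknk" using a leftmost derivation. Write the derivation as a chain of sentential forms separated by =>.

S=>SkK=>SkKkK=>SkKkKkK=>SkKkKkKkK=>SkKkKkKkKkK=>KkKkKkKkKkK=>nkkKkKkKkKkK=>nkknkkKkKkKkK=>nkknkknkkKkKkK=>nkknkknkknkkKkK=>nkknkknkknkknkkK=>nkknkknkknkknkknk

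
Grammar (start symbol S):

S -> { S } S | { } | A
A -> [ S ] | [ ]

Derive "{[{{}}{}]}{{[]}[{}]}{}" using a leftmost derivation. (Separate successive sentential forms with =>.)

S => {S}S   [S -> { S } S]
{S}S => {A}S   [S -> A]
{A}S => {[S]}S   [A -> [ S ]]
{[S]}S => {[{S}S]}S   [S -> { S } S]
{[{S}S]}S => {[{{}}S]}S   [S -> { }]
{[{{}}S]}S => {[{{}}{}]}S   [S -> { }]
{[{{}}{}]}S => {[{{}}{}]}{S}S   [S -> { S } S]
{[{{}}{}]}{S}S => {[{{}}{}]}{{S}S}S   [S -> { S } S]
{[{{}}{}]}{{S}S}S => {[{{}}{}]}{{A}S}S   [S -> A]
{[{{}}{}]}{{A}S}S => {[{{}}{}]}{{[]}S}S   [A -> [ ]]
{[{{}}{}]}{{[]}S}S => {[{{}}{}]}{{[]}A}S   [S -> A]
{[{{}}{}]}{{[]}A}S => {[{{}}{}]}{{[]}[S]}S   [A -> [ S ]]
{[{{}}{}]}{{[]}[S]}S => {[{{}}{}]}{{[]}[{}]}S   [S -> { }]
{[{{}}{}]}{{[]}[{}]}S => {[{{}}{}]}{{[]}[{}]}{}   [S -> { }]

S => {S}S => {A}S => {[S]}S => {[{S}S]}S => {[{{}}S]}S => {[{{}}{}]}S => {[{{}}{}]}{S}S => {[{{}}{}]}{{S}S}S => {[{{}}{}]}{{A}S}S => {[{{}}{}]}{{[]}S}S => {[{{}}{}]}{{[]}A}S => {[{{}}{}]}{{[]}[S]}S => {[{{}}{}]}{{[]}[{}]}S => {[{{}}{}]}{{[]}[{}]}{}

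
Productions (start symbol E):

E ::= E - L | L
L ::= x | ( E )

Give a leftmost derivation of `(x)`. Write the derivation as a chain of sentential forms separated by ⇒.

E⇒L⇒(E)⇒(L)⇒(x)

E ⇒ L   [E ::= L]
L ⇒ (E)   [L ::= ( E )]
(E) ⇒ (L)   [E ::= L]
(L) ⇒ (x)   [L ::= x]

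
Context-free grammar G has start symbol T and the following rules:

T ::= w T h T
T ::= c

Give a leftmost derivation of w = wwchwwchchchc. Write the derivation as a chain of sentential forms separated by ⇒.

T ⇒ wThT ⇒ wwThThT ⇒ wwchThT ⇒ wwchwThThT ⇒ wwchwwThThThT ⇒ wwchwwchThThT ⇒ wwchwwchchThT ⇒ wwchwwchchchT ⇒ wwchwwchchchc

T ⇒ wThT   [T ::= w T h T]
wThT ⇒ wwThThT   [T ::= w T h T]
wwThThT ⇒ wwchThT   [T ::= c]
wwchThT ⇒ wwchwThThT   [T ::= w T h T]
wwchwThThT ⇒ wwchwwThThThT   [T ::= w T h T]
wwchwwThThThT ⇒ wwchwwchThThT   [T ::= c]
wwchwwchThThT ⇒ wwchwwchchThT   [T ::= c]
wwchwwchchThT ⇒ wwchwwchchchT   [T ::= c]
wwchwwchchchT ⇒ wwchwwchchchc   [T ::= c]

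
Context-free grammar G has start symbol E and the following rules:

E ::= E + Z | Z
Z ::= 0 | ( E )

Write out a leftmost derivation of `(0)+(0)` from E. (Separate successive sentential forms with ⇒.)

E ⇒ E+Z ⇒ Z+Z ⇒ (E)+Z ⇒ (Z)+Z ⇒ (0)+Z ⇒ (0)+(E) ⇒ (0)+(Z) ⇒ (0)+(0)

E ⇒ E+Z   [E ::= E + Z]
E+Z ⇒ Z+Z   [E ::= Z]
Z+Z ⇒ (E)+Z   [Z ::= ( E )]
(E)+Z ⇒ (Z)+Z   [E ::= Z]
(Z)+Z ⇒ (0)+Z   [Z ::= 0]
(0)+Z ⇒ (0)+(E)   [Z ::= ( E )]
(0)+(E) ⇒ (0)+(Z)   [E ::= Z]
(0)+(Z) ⇒ (0)+(0)   [Z ::= 0]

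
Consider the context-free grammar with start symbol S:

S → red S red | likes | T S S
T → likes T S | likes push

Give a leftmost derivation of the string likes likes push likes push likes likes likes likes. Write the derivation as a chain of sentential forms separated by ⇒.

S ⇒ T S S   [S → T S S]
T S S ⇒ likes T S S S   [T → likes T S]
likes T S S S ⇒ likes likes push S S S   [T → likes push]
likes likes push S S S ⇒ likes likes push T S S S S   [S → T S S]
likes likes push T S S S S ⇒ likes likes push likes push S S S S   [T → likes push]
likes likes push likes push S S S S ⇒ likes likes push likes push likes S S S   [S → likes]
likes likes push likes push likes S S S ⇒ likes likes push likes push likes likes S S   [S → likes]
likes likes push likes push likes likes S S ⇒ likes likes push likes push likes likes likes S   [S → likes]
likes likes push likes push likes likes likes S ⇒ likes likes push likes push likes likes likes likes   [S → likes]

S ⇒ T S S ⇒ likes T S S S ⇒ likes likes push S S S ⇒ likes likes push T S S S S ⇒ likes likes push likes push S S S S ⇒ likes likes push likes push likes S S S ⇒ likes likes push likes push likes likes S S ⇒ likes likes push likes push likes likes likes S ⇒ likes likes push likes push likes likes likes likes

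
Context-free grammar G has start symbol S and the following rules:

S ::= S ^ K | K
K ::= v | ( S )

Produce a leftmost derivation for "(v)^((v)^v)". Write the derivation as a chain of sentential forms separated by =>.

S => S^K => K^K => (S)^K => (K)^K => (v)^K => (v)^(S) => (v)^(S^K) => (v)^(K^K) => (v)^((S)^K) => (v)^((K)^K) => (v)^((v)^K) => (v)^((v)^v)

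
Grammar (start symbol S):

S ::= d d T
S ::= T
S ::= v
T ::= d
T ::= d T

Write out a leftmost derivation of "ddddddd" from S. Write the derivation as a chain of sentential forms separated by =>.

S => T => dT => ddT => dddT => ddddT => dddddT => ddddddT => ddddddd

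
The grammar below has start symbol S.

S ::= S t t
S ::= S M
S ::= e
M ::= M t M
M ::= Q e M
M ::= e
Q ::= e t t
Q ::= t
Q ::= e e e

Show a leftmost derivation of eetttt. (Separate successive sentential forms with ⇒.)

S ⇒ Stt ⇒ Stttt ⇒ SMtttt ⇒ eMtttt ⇒ eetttt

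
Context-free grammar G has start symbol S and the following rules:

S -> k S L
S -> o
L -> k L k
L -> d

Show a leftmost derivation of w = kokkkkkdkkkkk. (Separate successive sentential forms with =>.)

S => kSL => koL => kokLk => kokkLkk => kokkkLkkk => kokkkkLkkkk => kokkkkkLkkkkk => kokkkkkdkkkkk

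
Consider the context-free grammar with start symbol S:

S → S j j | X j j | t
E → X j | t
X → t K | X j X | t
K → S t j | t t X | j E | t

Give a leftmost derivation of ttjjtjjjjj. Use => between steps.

S=>Sjj=>Xjjjj=>tKjjjj=>tStjjjjj=>tSjjtjjjjj=>ttjjtjjjjj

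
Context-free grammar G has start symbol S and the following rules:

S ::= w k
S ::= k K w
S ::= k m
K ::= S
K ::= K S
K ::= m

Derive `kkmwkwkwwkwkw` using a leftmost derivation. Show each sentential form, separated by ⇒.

S⇒kKw⇒kKSw⇒kKSSw⇒kSSSw⇒kkKwSSw⇒kkKSwSSw⇒kkKSSwSSw⇒kkmSSwSSw⇒kkmwkSwSSw⇒kkmwkwkwSSw⇒kkmwkwkwwkSw⇒kkmwkwkwwkwkw

S ⇒ kKw   [S ::= k K w]
kKw ⇒ kKSw   [K ::= K S]
kKSw ⇒ kKSSw   [K ::= K S]
kKSSw ⇒ kSSSw   [K ::= S]
kSSSw ⇒ kkKwSSw   [S ::= k K w]
kkKwSSw ⇒ kkKSwSSw   [K ::= K S]
kkKSwSSw ⇒ kkKSSwSSw   [K ::= K S]
kkKSSwSSw ⇒ kkmSSwSSw   [K ::= m]
kkmSSwSSw ⇒ kkmwkSwSSw   [S ::= w k]
kkmwkSwSSw ⇒ kkmwkwkwSSw   [S ::= w k]
kkmwkwkwSSw ⇒ kkmwkwkwwkSw   [S ::= w k]
kkmwkwkwwkSw ⇒ kkmwkwkwwkwkw   [S ::= w k]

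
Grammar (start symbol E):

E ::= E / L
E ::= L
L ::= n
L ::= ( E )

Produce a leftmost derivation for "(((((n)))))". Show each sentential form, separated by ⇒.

E ⇒ L   [E ::= L]
L ⇒ (E)   [L ::= ( E )]
(E) ⇒ (L)   [E ::= L]
(L) ⇒ ((E))   [L ::= ( E )]
((E)) ⇒ ((L))   [E ::= L]
((L)) ⇒ (((E)))   [L ::= ( E )]
(((E))) ⇒ (((L)))   [E ::= L]
(((L))) ⇒ ((((E))))   [L ::= ( E )]
((((E)))) ⇒ ((((L))))   [E ::= L]
((((L)))) ⇒ (((((E)))))   [L ::= ( E )]
(((((E))))) ⇒ (((((L)))))   [E ::= L]
(((((L))))) ⇒ (((((n)))))   [L ::= n]

E ⇒ L ⇒ (E) ⇒ (L) ⇒ ((E)) ⇒ ((L)) ⇒ (((E))) ⇒ (((L))) ⇒ ((((E)))) ⇒ ((((L)))) ⇒ (((((E))))) ⇒ (((((L))))) ⇒ (((((n)))))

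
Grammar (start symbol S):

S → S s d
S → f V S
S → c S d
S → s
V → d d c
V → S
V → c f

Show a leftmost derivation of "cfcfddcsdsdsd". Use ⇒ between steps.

S ⇒ cSd ⇒ cfVSd ⇒ cfSSd ⇒ cfSsdSd ⇒ cfcSdsdSd ⇒ cfcfVSdsdSd ⇒ cfcfddcSdsdSd ⇒ cfcfddcsdsdSd ⇒ cfcfddcsdsdsd

S ⇒ cSd   [S → c S d]
cSd ⇒ cfVSd   [S → f V S]
cfVSd ⇒ cfSSd   [V → S]
cfSSd ⇒ cfSsdSd   [S → S s d]
cfSsdSd ⇒ cfcSdsdSd   [S → c S d]
cfcSdsdSd ⇒ cfcfVSdsdSd   [S → f V S]
cfcfVSdsdSd ⇒ cfcfddcSdsdSd   [V → d d c]
cfcfddcSdsdSd ⇒ cfcfddcsdsdSd   [S → s]
cfcfddcsdsdSd ⇒ cfcfddcsdsdsd   [S → s]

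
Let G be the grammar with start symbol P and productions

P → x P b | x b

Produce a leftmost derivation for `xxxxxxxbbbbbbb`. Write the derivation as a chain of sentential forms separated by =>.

P => xPb   [P → x P b]
xPb => xxPbb   [P → x P b]
xxPbb => xxxPbbb   [P → x P b]
xxxPbbb => xxxxPbbbb   [P → x P b]
xxxxPbbbb => xxxxxPbbbbb   [P → x P b]
xxxxxPbbbbb => xxxxxxPbbbbbb   [P → x P b]
xxxxxxPbbbbbb => xxxxxxxbbbbbbb   [P → x b]

P => xPb => xxPbb => xxxPbbb => xxxxPbbbb => xxxxxPbbbbb => xxxxxxPbbbbbb => xxxxxxxbbbbbbb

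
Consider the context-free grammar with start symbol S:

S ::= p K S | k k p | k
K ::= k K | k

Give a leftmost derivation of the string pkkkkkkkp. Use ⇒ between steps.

S ⇒ pKS ⇒ pkKS ⇒ pkkKS ⇒ pkkkKS ⇒ pkkkkKS ⇒ pkkkkkS ⇒ pkkkkkkkp

S ⇒ pKS   [S ::= p K S]
pKS ⇒ pkKS   [K ::= k K]
pkKS ⇒ pkkKS   [K ::= k K]
pkkKS ⇒ pkkkKS   [K ::= k K]
pkkkKS ⇒ pkkkkKS   [K ::= k K]
pkkkkKS ⇒ pkkkkkS   [K ::= k]
pkkkkkS ⇒ pkkkkkkkp   [S ::= k k p]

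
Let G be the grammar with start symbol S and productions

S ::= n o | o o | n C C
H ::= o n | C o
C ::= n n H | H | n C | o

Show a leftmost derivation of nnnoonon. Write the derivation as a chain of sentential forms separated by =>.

S => nCC   [S ::= n C C]
nCC => nnnHC   [C ::= n n H]
nnnHC => nnnCoC   [H ::= C o]
nnnCoC => nnnooC   [C ::= o]
nnnooC => nnnoonC   [C ::= n C]
nnnoonC => nnnoonH   [C ::= H]
nnnoonH => nnnoonon   [H ::= o n]

S=>nCC=>nnnHC=>nnnCoC=>nnnooC=>nnnoonC=>nnnoonH=>nnnoonon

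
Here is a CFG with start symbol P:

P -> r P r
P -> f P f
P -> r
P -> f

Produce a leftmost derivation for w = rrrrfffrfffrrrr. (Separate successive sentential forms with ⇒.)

P ⇒ rPr ⇒ rrPrr ⇒ rrrPrrr ⇒ rrrrPrrrr ⇒ rrrrfPfrrrr ⇒ rrrrffPffrrrr ⇒ rrrrfffPfffrrrr ⇒ rrrrfffrfffrrrr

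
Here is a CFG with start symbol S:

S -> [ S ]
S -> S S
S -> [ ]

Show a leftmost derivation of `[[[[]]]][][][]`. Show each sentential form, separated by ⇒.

S ⇒ SS   [S -> S S]
SS ⇒ [S]S   [S -> [ S ]]
[S]S ⇒ [[S]]S   [S -> [ S ]]
[[S]]S ⇒ [[[S]]]S   [S -> [ S ]]
[[[S]]]S ⇒ [[[[]]]]S   [S -> [ ]]
[[[[]]]]S ⇒ [[[[]]]]SS   [S -> S S]
[[[[]]]]SS ⇒ [[[[]]]]SSS   [S -> S S]
[[[[]]]]SSS ⇒ [[[[]]]][]SS   [S -> [ ]]
[[[[]]]][]SS ⇒ [[[[]]]][][]S   [S -> [ ]]
[[[[]]]][][]S ⇒ [[[[]]]][][][]   [S -> [ ]]

S ⇒ SS ⇒ [S]S ⇒ [[S]]S ⇒ [[[S]]]S ⇒ [[[[]]]]S ⇒ [[[[]]]]SS ⇒ [[[[]]]]SSS ⇒ [[[[]]]][]SS ⇒ [[[[]]]][][]S ⇒ [[[[]]]][][][]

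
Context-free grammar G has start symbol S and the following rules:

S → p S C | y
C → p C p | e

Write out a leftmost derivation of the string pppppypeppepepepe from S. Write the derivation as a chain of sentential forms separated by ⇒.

S ⇒ pSC   [S → p S C]
pSC ⇒ ppSCC   [S → p S C]
ppSCC ⇒ pppSCCC   [S → p S C]
pppSCCC ⇒ ppppSCCCC   [S → p S C]
ppppSCCCC ⇒ pppppSCCCCC   [S → p S C]
pppppSCCCCC ⇒ pppppyCCCCC   [S → y]
pppppyCCCCC ⇒ pppppypCpCCCC   [C → p C p]
pppppypCpCCCC ⇒ pppppypepCCCC   [C → e]
pppppypepCCCC ⇒ pppppypeppCpCCC   [C → p C p]
pppppypeppCpCCC ⇒ pppppypeppepCCC   [C → e]
pppppypeppepCCC ⇒ pppppypeppepeCC   [C → e]
pppppypeppepeCC ⇒ pppppypeppepepCpC   [C → p C p]
pppppypeppepepCpC ⇒ pppppypeppepepepC   [C → e]
pppppypeppepepepC ⇒ pppppypeppepepepe   [C → e]

S ⇒ pSC ⇒ ppSCC ⇒ pppSCCC ⇒ ppppSCCCC ⇒ pppppSCCCCC ⇒ pppppyCCCCC ⇒ pppppypCpCCCC ⇒ pppppypepCCCC ⇒ pppppypeppCpCCC ⇒ pppppypeppepCCC ⇒ pppppypeppepeCC ⇒ pppppypeppepepCpC ⇒ pppppypeppepepepC ⇒ pppppypeppepepepe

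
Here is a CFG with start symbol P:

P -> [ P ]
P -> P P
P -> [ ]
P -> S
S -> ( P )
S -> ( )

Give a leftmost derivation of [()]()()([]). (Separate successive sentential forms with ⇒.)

P ⇒ PP ⇒ PPP ⇒ [P]PP ⇒ [S]PP ⇒ [()]PP ⇒ [()]SP ⇒ [()]()P ⇒ [()]()PP ⇒ [()]()SP ⇒ [()]()()P ⇒ [()]()()S ⇒ [()]()()(P) ⇒ [()]()()([])

P ⇒ PP   [P -> P P]
PP ⇒ PPP   [P -> P P]
PPP ⇒ [P]PP   [P -> [ P ]]
[P]PP ⇒ [S]PP   [P -> S]
[S]PP ⇒ [()]PP   [S -> ( )]
[()]PP ⇒ [()]SP   [P -> S]
[()]SP ⇒ [()]()P   [S -> ( )]
[()]()P ⇒ [()]()PP   [P -> P P]
[()]()PP ⇒ [()]()SP   [P -> S]
[()]()SP ⇒ [()]()()P   [S -> ( )]
[()]()()P ⇒ [()]()()S   [P -> S]
[()]()()S ⇒ [()]()()(P)   [S -> ( P )]
[()]()()(P) ⇒ [()]()()([])   [P -> [ ]]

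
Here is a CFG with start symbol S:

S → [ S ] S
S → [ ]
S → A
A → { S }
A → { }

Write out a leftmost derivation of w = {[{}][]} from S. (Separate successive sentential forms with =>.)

S => A => {S} => {[S]S} => {[A]S} => {[{}]S} => {[{}][]}

S => A   [S → A]
A => {S}   [A → { S }]
{S} => {[S]S}   [S → [ S ] S]
{[S]S} => {[A]S}   [S → A]
{[A]S} => {[{}]S}   [A → { }]
{[{}]S} => {[{}][]}   [S → [ ]]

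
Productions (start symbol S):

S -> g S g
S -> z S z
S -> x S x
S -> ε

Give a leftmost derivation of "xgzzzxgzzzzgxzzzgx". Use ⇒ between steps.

S ⇒ xSx ⇒ xgSgx ⇒ xgzSzgx ⇒ xgzzSzzgx ⇒ xgzzzSzzzgx ⇒ xgzzzxSxzzzgx ⇒ xgzzzxgSgxzzzgx ⇒ xgzzzxgzSzgxzzzgx ⇒ xgzzzxgzzSzzgxzzzgx ⇒ xgzzzxgzzzzgxzzzgx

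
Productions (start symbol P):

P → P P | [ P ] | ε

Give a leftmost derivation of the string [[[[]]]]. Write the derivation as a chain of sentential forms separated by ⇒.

P ⇒ [P] ⇒ [[P]] ⇒ [[[P]]] ⇒ [[[PP]]] ⇒ [[[PPP]]] ⇒ [[[[P]PP]]] ⇒ [[[[]PP]]] ⇒ [[[[]P]]] ⇒ [[[[]]]]

P ⇒ [P]   [P → [ P ]]
[P] ⇒ [[P]]   [P → [ P ]]
[[P]] ⇒ [[[P]]]   [P → [ P ]]
[[[P]]] ⇒ [[[PP]]]   [P → P P]
[[[PP]]] ⇒ [[[PPP]]]   [P → P P]
[[[PPP]]] ⇒ [[[[P]PP]]]   [P → [ P ]]
[[[[P]PP]]] ⇒ [[[[]PP]]]   [P → ε]
[[[[]PP]]] ⇒ [[[[]P]]]   [P → ε]
[[[[]P]]] ⇒ [[[[]]]]   [P → ε]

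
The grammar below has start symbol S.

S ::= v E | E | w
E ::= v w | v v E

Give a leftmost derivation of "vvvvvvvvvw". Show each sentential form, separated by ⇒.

S ⇒ E   [S ::= E]
E ⇒ vvE   [E ::= v v E]
vvE ⇒ vvvvE   [E ::= v v E]
vvvvE ⇒ vvvvvvE   [E ::= v v E]
vvvvvvE ⇒ vvvvvvvvE   [E ::= v v E]
vvvvvvvvE ⇒ vvvvvvvvvw   [E ::= v w]

S ⇒ E ⇒ vvE ⇒ vvvvE ⇒ vvvvvvE ⇒ vvvvvvvvE ⇒ vvvvvvvvvw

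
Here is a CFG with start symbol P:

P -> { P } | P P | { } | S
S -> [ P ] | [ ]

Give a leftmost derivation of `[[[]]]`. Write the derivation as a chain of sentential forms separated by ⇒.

P ⇒ S   [P -> S]
S ⇒ [P]   [S -> [ P ]]
[P] ⇒ [S]   [P -> S]
[S] ⇒ [[P]]   [S -> [ P ]]
[[P]] ⇒ [[S]]   [P -> S]
[[S]] ⇒ [[[]]]   [S -> [ ]]

P⇒S⇒[P]⇒[S]⇒[[P]]⇒[[S]]⇒[[[]]]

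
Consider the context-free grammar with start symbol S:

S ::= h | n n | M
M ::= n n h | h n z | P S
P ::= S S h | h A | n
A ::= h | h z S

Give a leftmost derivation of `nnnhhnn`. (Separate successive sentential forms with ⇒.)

S ⇒ M   [S ::= M]
M ⇒ PS   [M ::= P S]
PS ⇒ SShS   [P ::= S S h]
SShS ⇒ MShS   [S ::= M]
MShS ⇒ PSShS   [M ::= P S]
PSShS ⇒ nSShS   [P ::= n]
nSShS ⇒ nnnShS   [S ::= n n]
nnnShS ⇒ nnnhhS   [S ::= h]
nnnhhS ⇒ nnnhhnn   [S ::= n n]

S ⇒ M ⇒ PS ⇒ SShS ⇒ MShS ⇒ PSShS ⇒ nSShS ⇒ nnnShS ⇒ nnnhhS ⇒ nnnhhnn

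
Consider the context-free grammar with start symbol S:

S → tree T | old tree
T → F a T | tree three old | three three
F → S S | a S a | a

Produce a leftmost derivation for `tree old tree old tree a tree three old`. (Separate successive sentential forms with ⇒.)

S ⇒ tree T   [S → tree T]
tree T ⇒ tree F a T   [T → F a T]
tree F a T ⇒ tree S S a T   [F → S S]
tree S S a T ⇒ tree old tree S a T   [S → old tree]
tree old tree S a T ⇒ tree old tree old tree a T   [S → old tree]
tree old tree old tree a T ⇒ tree old tree old tree a tree three old   [T → tree three old]

S ⇒ tree T ⇒ tree F a T ⇒ tree S S a T ⇒ tree old tree S a T ⇒ tree old tree old tree a T ⇒ tree old tree old tree a tree three old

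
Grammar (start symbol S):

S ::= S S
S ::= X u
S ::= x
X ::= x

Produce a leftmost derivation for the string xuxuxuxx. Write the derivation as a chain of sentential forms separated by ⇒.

S⇒SS⇒SSS⇒SSSS⇒SSSSS⇒XuSSSS⇒xuSSSS⇒xuXuSSS⇒xuxuSSS⇒xuxuXuSS⇒xuxuxuSS⇒xuxuxuxS⇒xuxuxuxx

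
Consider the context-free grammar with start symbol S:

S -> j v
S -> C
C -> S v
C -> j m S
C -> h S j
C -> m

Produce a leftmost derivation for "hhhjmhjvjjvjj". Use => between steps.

S=>C=>hSj=>hCj=>hhSjj=>hhCjj=>hhSvjj=>hhCvjj=>hhhSjvjj=>hhhCjvjj=>hhhjmSjvjj=>hhhjmCjvjj=>hhhjmhSjjvjj=>hhhjmhjvjjvjj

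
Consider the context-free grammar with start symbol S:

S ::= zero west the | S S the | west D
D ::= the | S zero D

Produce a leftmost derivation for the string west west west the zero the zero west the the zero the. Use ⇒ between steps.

S ⇒ west D   [S ::= west D]
west D ⇒ west S zero D   [D ::= S zero D]
west S zero D ⇒ west S S the zero D   [S ::= S S the]
west S S the zero D ⇒ west west D S the zero D   [S ::= west D]
west west D S the zero D ⇒ west west S zero D S the zero D   [D ::= S zero D]
west west S zero D S the zero D ⇒ west west west D zero D S the zero D   [S ::= west D]
west west west D zero D S the zero D ⇒ west west west the zero D S the zero D   [D ::= the]
west west west the zero D S the zero D ⇒ west west west the zero the S the zero D   [D ::= the]
west west west the zero the S the zero D ⇒ west west west the zero the zero west the the zero D   [S ::= zero west the]
west west west the zero the zero west the the zero D ⇒ west west west the zero the zero west the the zero the   [D ::= the]

S ⇒ west D ⇒ west S zero D ⇒ west S S the zero D ⇒ west west D S the zero D ⇒ west west S zero D S the zero D ⇒ west west west D zero D S the zero D ⇒ west west west the zero D S the zero D ⇒ west west west the zero the S the zero D ⇒ west west west the zero the zero west the the zero D ⇒ west west west the zero the zero west the the zero the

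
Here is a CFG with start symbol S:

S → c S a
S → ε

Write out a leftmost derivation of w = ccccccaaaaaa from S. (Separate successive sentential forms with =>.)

S => cSa => ccSaa => cccSaaa => ccccSaaaa => cccccSaaaaa => ccccccSaaaaaa => ccccccaaaaaa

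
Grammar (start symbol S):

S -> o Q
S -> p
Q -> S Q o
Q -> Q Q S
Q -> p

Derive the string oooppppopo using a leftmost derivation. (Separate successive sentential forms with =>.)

S => oQ => oSQo => ooQQo => ooSQoQo => oooQQoQo => ooopQoQo => ooopQQSoQo => oooppQSoQo => ooopppSoQo => oooppppoQo => oooppppopo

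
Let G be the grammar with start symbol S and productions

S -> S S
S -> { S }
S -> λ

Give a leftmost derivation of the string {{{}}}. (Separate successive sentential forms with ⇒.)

S ⇒ {S}   [S -> { S }]
{S} ⇒ {SS}   [S -> S S]
{SS} ⇒ {SSS}   [S -> S S]
{SSS} ⇒ {SSSS}   [S -> S S]
{SSSS} ⇒ {SSSSS}   [S -> S S]
{SSSSS} ⇒ {{S}SSSS}   [S -> { S }]
{{S}SSSS} ⇒ {{SS}SSSS}   [S -> S S]
{{SS}SSSS} ⇒ {{{S}S}SSSS}   [S -> { S }]
{{{S}S}SSSS} ⇒ {{{}S}SSSS}   [S -> λ]
{{{}S}SSSS} ⇒ {{{}}SSSS}   [S -> λ]
{{{}}SSSS} ⇒ {{{}}SSS}   [S -> λ]
{{{}}SSS} ⇒ {{{}}SS}   [S -> λ]
{{{}}SS} ⇒ {{{}}S}   [S -> λ]
{{{}}S} ⇒ {{{}}}   [S -> λ]

S ⇒ {S} ⇒ {SS} ⇒ {SSS} ⇒ {SSSS} ⇒ {SSSSS} ⇒ {{S}SSSS} ⇒ {{SS}SSSS} ⇒ {{{S}S}SSSS} ⇒ {{{}S}SSSS} ⇒ {{{}}SSSS} ⇒ {{{}}SSS} ⇒ {{{}}SS} ⇒ {{{}}S} ⇒ {{{}}}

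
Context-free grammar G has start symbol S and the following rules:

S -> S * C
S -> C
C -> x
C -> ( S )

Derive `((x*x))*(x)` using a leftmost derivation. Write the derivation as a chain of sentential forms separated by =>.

S => S*C   [S -> S * C]
S*C => C*C   [S -> C]
C*C => (S)*C   [C -> ( S )]
(S)*C => (C)*C   [S -> C]
(C)*C => ((S))*C   [C -> ( S )]
((S))*C => ((S*C))*C   [S -> S * C]
((S*C))*C => ((C*C))*C   [S -> C]
((C*C))*C => ((x*C))*C   [C -> x]
((x*C))*C => ((x*x))*C   [C -> x]
((x*x))*C => ((x*x))*(S)   [C -> ( S )]
((x*x))*(S) => ((x*x))*(C)   [S -> C]
((x*x))*(C) => ((x*x))*(x)   [C -> x]

S=>S*C=>C*C=>(S)*C=>(C)*C=>((S))*C=>((S*C))*C=>((C*C))*C=>((x*C))*C=>((x*x))*C=>((x*x))*(S)=>((x*x))*(C)=>((x*x))*(x)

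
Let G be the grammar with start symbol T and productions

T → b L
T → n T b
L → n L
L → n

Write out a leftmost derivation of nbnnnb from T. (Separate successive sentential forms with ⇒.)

T ⇒ nTb ⇒ nbLb ⇒ nbnLb ⇒ nbnnLb ⇒ nbnnnb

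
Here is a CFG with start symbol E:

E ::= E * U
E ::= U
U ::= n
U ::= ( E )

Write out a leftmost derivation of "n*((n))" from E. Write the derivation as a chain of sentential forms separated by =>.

E=>E*U=>U*U=>n*U=>n*(E)=>n*(U)=>n*((E))=>n*((U))=>n*((n))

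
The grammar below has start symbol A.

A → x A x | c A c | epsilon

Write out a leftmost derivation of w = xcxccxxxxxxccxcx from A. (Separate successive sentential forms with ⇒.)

A ⇒ xAx ⇒ xcAcx ⇒ xcxAxcx ⇒ xcxcAcxcx ⇒ xcxccAccxcx ⇒ xcxccxAxccxcx ⇒ xcxccxxAxxccxcx ⇒ xcxccxxxAxxxccxcx ⇒ xcxccxxxxxxccxcx

A ⇒ xAx   [A → x A x]
xAx ⇒ xcAcx   [A → c A c]
xcAcx ⇒ xcxAxcx   [A → x A x]
xcxAxcx ⇒ xcxcAcxcx   [A → c A c]
xcxcAcxcx ⇒ xcxccAccxcx   [A → c A c]
xcxccAccxcx ⇒ xcxccxAxccxcx   [A → x A x]
xcxccxAxccxcx ⇒ xcxccxxAxxccxcx   [A → x A x]
xcxccxxAxxccxcx ⇒ xcxccxxxAxxxccxcx   [A → x A x]
xcxccxxxAxxxccxcx ⇒ xcxccxxxxxxccxcx   [A → epsilon]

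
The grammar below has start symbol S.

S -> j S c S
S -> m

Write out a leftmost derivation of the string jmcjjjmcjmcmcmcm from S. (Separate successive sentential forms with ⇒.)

S ⇒ jScS ⇒ jmcS ⇒ jmcjScS ⇒ jmcjjScScS ⇒ jmcjjjScScScS ⇒ jmcjjjmcScScS ⇒ jmcjjjmcjScScScS ⇒ jmcjjjmcjmcScScS ⇒ jmcjjjmcjmcmcScS ⇒ jmcjjjmcjmcmcmcS ⇒ jmcjjjmcjmcmcmcm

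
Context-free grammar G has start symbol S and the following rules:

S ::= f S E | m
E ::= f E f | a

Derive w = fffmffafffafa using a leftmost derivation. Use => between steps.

S => fSE   [S ::= f S E]
fSE => ffSEE   [S ::= f S E]
ffSEE => fffSEEE   [S ::= f S E]
fffSEEE => fffmEEE   [S ::= m]
fffmEEE => fffmfEfEE   [E ::= f E f]
fffmfEfEE => fffmffEffEE   [E ::= f E f]
fffmffEffEE => fffmffaffEE   [E ::= a]
fffmffaffEE => fffmffafffEfE   [E ::= f E f]
fffmffafffEfE => fffmffafffafE   [E ::= a]
fffmffafffafE => fffmffafffafa   [E ::= a]

S=>fSE=>ffSEE=>fffSEEE=>fffmEEE=>fffmfEfEE=>fffmffEffEE=>fffmffaffEE=>fffmffafffEfE=>fffmffafffafE=>fffmffafffafa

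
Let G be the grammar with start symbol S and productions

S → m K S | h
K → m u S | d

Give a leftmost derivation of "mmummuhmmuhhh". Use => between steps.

S => mKS   [S → m K S]
mKS => mmuSS   [K → m u S]
mmuSS => mmumKSS   [S → m K S]
mmumKSS => mmummuSSS   [K → m u S]
mmummuSSS => mmummuhSS   [S → h]
mmummuhSS => mmummuhmKSS   [S → m K S]
mmummuhmKSS => mmummuhmmuSSS   [K → m u S]
mmummuhmmuSSS => mmummuhmmuhSS   [S → h]
mmummuhmmuhSS => mmummuhmmuhhS   [S → h]
mmummuhmmuhhS => mmummuhmmuhhh   [S → h]

S => mKS => mmuSS => mmumKSS => mmummuSSS => mmummuhSS => mmummuhmKSS => mmummuhmmuSSS => mmummuhmmuhSS => mmummuhmmuhhS => mmummuhmmuhhh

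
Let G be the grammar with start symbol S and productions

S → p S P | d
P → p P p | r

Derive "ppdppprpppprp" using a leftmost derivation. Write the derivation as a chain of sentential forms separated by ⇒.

S ⇒ pSP ⇒ ppSPP ⇒ ppdPP ⇒ ppdpPpP ⇒ ppdppPppP ⇒ ppdpppPpppP ⇒ ppdppprpppP ⇒ ppdppprppppPp ⇒ ppdppprpppprp

S ⇒ pSP   [S → p S P]
pSP ⇒ ppSPP   [S → p S P]
ppSPP ⇒ ppdPP   [S → d]
ppdPP ⇒ ppdpPpP   [P → p P p]
ppdpPpP ⇒ ppdppPppP   [P → p P p]
ppdppPppP ⇒ ppdpppPpppP   [P → p P p]
ppdpppPpppP ⇒ ppdppprpppP   [P → r]
ppdppprpppP ⇒ ppdppprppppPp   [P → p P p]
ppdppprppppPp ⇒ ppdppprpppprp   [P → r]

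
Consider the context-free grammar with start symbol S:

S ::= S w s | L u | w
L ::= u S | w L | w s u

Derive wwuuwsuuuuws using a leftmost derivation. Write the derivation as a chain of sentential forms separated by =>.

S => Sws => Luws => wLuws => wwLuws => wwuSuws => wwuLuuws => wwuuSuuws => wwuuLuuuws => wwuuwsuuuuws

S => Sws   [S ::= S w s]
Sws => Luws   [S ::= L u]
Luws => wLuws   [L ::= w L]
wLuws => wwLuws   [L ::= w L]
wwLuws => wwuSuws   [L ::= u S]
wwuSuws => wwuLuuws   [S ::= L u]
wwuLuuws => wwuuSuuws   [L ::= u S]
wwuuSuuws => wwuuLuuuws   [S ::= L u]
wwuuLuuuws => wwuuwsuuuuws   [L ::= w s u]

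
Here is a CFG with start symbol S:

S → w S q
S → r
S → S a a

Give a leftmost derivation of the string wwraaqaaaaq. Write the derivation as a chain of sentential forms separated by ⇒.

S ⇒ wSq   [S → w S q]
wSq ⇒ wSaaq   [S → S a a]
wSaaq ⇒ wSaaaaq   [S → S a a]
wSaaaaq ⇒ wwSqaaaaq   [S → w S q]
wwSqaaaaq ⇒ wwSaaqaaaaq   [S → S a a]
wwSaaqaaaaq ⇒ wwraaqaaaaq   [S → r]

S ⇒ wSq ⇒ wSaaq ⇒ wSaaaaq ⇒ wwSqaaaaq ⇒ wwSaaqaaaaq ⇒ wwraaqaaaaq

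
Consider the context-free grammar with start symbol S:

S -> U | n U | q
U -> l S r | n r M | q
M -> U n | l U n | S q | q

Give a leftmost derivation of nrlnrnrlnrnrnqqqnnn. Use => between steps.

S => U => nrM => nrlUn => nrlnrMn => nrlnrUnn => nrlnrnrMnn => nrlnrnrlUnnn => nrlnrnrlnrMnnn => nrlnrnrlnrSqnnn => nrlnrnrlnrUqnnn => nrlnrnrlnrnrMqnnn => nrlnrnrlnrnrSqqnnn => nrlnrnrlnrnrnUqqnnn => nrlnrnrlnrnrnqqqnnn

S => U   [S -> U]
U => nrM   [U -> n r M]
nrM => nrlUn   [M -> l U n]
nrlUn => nrlnrMn   [U -> n r M]
nrlnrMn => nrlnrUnn   [M -> U n]
nrlnrUnn => nrlnrnrMnn   [U -> n r M]
nrlnrnrMnn => nrlnrnrlUnnn   [M -> l U n]
nrlnrnrlUnnn => nrlnrnrlnrMnnn   [U -> n r M]
nrlnrnrlnrMnnn => nrlnrnrlnrSqnnn   [M -> S q]
nrlnrnrlnrSqnnn => nrlnrnrlnrUqnnn   [S -> U]
nrlnrnrlnrUqnnn => nrlnrnrlnrnrMqnnn   [U -> n r M]
nrlnrnrlnrnrMqnnn => nrlnrnrlnrnrSqqnnn   [M -> S q]
nrlnrnrlnrnrSqqnnn => nrlnrnrlnrnrnUqqnnn   [S -> n U]
nrlnrnrlnrnrnUqqnnn => nrlnrnrlnrnrnqqqnnn   [U -> q]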